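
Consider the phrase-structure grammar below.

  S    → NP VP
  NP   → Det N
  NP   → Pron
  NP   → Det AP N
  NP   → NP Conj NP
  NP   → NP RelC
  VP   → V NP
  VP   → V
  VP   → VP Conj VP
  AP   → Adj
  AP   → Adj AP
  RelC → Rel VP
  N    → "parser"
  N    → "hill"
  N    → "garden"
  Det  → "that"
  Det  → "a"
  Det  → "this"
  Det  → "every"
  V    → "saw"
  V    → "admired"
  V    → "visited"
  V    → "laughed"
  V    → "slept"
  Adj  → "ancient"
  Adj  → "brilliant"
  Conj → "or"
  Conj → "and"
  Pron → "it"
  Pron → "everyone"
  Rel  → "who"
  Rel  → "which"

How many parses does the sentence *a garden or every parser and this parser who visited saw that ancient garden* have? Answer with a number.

Two of the 5 distinct bracketings:
[S [NP [NP [Det a] [N garden]] [Conj or] [NP [NP [Det every] [N parser]] [Conj and] [NP [NP [Det this] [N parser]] [RelC [Rel who] [VP [V visited]]]]]] [VP [V saw] [NP [Det that] [AP [Adj ancient]] [N garden]]]]
[S [NP [NP [Det a] [N garden]] [Conj or] [NP [NP [NP [Det every] [N parser]] [Conj and] [NP [Det this] [N parser]]] [RelC [Rel who] [VP [V visited]]]]] [VP [V saw] [NP [Det that] [AP [Adj ancient]] [N garden]]]]
The trees differ in how a recursive rule is bracketed over the same span.

5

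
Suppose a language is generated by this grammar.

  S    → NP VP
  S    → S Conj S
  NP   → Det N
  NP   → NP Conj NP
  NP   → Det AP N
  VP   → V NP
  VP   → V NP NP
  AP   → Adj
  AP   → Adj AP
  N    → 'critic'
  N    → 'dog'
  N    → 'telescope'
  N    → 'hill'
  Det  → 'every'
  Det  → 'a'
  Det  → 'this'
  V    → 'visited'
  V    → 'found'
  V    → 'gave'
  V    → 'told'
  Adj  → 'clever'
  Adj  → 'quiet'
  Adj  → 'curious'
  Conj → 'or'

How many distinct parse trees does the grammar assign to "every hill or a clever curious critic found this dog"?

[S [NP [NP [Det every] [N hill]] [Conj or] [NP [Det a] [AP [Adj clever] [AP [Adj curious]]] [N critic]]] [VP [V found] [NP [Det this] [N dog]]]]
No rule offers an alternative attachment or grouping for any span, so this is the only derivation.

1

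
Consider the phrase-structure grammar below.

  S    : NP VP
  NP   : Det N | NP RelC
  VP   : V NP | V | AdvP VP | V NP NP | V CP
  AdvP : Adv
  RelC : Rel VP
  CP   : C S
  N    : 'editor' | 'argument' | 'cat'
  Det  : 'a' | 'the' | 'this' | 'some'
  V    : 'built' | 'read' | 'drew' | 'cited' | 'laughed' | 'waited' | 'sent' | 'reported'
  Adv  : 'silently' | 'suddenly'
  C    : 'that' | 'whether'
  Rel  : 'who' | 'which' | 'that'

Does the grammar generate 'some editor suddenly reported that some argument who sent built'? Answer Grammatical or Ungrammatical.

[S [NP [Det some] [N editor]] [VP [AdvP [Adv suddenly]] [VP [V reported] [CP [C that] [S [NP [NP [Det some] [N argument]] [RelC [Rel who] [VP [V sent]]]] [VP [V built]]]]]]]
Every word is introduced by a lexical rule and the phrasal rules combine the resulting categories into a single S.

Grammatical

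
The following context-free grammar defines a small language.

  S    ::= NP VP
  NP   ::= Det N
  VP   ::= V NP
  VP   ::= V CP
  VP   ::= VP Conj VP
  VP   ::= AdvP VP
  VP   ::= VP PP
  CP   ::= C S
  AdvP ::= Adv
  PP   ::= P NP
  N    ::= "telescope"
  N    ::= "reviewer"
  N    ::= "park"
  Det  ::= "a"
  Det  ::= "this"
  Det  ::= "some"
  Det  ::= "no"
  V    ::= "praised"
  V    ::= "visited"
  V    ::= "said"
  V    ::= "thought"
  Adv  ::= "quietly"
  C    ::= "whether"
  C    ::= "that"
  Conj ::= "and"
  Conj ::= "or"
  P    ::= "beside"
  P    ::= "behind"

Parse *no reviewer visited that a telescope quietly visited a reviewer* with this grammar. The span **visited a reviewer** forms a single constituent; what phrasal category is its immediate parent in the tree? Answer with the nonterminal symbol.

S
  NP
    Det: no
    N: reviewer
  VP
    V: visited
    CP
      C: that
      S
        NP
          Det: a
          N: telescope
        VP
          AdvP
            Adv: quietly
          VP
            V: visited
            NP
              Det: a
              N: reviewer
The span 'visited a reviewer' is the VP node built by VP → V NP.
Its mother is the VP built by VP → AdvP VP.

VP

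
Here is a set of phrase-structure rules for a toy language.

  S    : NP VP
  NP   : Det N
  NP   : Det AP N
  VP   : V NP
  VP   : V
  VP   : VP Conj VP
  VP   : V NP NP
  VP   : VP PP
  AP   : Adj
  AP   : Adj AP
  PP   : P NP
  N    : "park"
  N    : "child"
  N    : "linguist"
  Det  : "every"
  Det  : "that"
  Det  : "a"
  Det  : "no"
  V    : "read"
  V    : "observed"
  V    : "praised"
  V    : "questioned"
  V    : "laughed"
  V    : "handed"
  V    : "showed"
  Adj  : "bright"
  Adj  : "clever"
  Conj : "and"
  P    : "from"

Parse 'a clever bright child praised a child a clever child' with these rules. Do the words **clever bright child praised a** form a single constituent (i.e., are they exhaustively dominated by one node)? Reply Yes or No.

[S [NP [Det a] [AP [Adj clever] [AP [Adj bright]]] [N child]] [VP [V praised] [NP [Det a] [N child]] [NP [Det a] [AP [Adj clever]] [N child]]]]
The smallest constituent containing 'clever bright child praised a' is the S spanning 'a clever bright child praised a child a clever child'; no single node in the tree dominates exactly the given words.

No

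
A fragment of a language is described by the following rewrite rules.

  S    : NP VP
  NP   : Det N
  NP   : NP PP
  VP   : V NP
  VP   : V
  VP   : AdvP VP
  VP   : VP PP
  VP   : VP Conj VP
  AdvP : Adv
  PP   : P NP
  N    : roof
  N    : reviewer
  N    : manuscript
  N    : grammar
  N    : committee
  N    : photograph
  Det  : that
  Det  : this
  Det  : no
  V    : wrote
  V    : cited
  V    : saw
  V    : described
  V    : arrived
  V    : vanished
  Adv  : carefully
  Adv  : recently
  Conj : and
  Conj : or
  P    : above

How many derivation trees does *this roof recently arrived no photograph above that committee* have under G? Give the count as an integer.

3

Two of the 3 distinct bracketings:
[S [NP [Det this] [N roof]] [VP [AdvP [Adv recently]] [VP [V arrived] [NP [NP [Det no] [N photograph]] [PP [P above] [NP [Det that] [N committee]]]]]]]
[S [NP [Det this] [N roof]] [VP [AdvP [Adv recently]] [VP [VP [V arrived] [NP [Det no] [N photograph]]] [PP [P above] [NP [Det that] [N committee]]]]]]
The difference turns on whether NP → NP PP is used at the relevant span, versus an alternative expansion of NP.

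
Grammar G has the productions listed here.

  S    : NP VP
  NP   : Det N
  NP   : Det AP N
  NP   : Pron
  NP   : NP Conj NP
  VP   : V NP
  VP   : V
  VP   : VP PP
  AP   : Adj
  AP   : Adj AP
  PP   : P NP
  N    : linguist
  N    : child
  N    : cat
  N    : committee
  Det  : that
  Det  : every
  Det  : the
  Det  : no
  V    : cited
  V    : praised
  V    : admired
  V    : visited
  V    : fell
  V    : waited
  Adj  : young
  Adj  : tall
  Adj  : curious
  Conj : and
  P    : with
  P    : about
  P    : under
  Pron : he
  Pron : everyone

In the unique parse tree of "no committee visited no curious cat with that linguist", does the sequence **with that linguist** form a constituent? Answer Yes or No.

Yes

[S [NP [Det no] [N committee]] [VP [VP [V visited] [NP [Det no] [AP [Adj curious]] [N cat]]] [PP [P with] [NP [Det that] [N linguist]]]]]
The words 'with that linguist' are exhaustively dominated by a single PP node (built by PP → P NP), so they form a constituent.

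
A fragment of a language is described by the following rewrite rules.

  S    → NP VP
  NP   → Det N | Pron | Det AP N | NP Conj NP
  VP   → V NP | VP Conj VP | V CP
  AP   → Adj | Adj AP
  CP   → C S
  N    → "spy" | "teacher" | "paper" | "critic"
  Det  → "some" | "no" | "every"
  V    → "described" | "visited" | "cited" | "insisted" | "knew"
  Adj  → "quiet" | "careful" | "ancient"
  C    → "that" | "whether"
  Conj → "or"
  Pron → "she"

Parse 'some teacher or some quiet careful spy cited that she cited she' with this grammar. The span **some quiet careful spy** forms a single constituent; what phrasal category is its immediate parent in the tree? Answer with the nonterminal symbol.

[S [NP [NP [Det some] [N teacher]] [Conj or] [NP [Det some] [AP [Adj quiet] [AP [Adj careful]]] [N spy]]] [VP [V cited] [CP [C that] [S [NP [Pron she]] [VP [V cited] [NP [Pron she]]]]]]]
The span 'some quiet careful spy' is the NP node built by NP → Det AP N.
Its mother is the NP built by NP → NP Conj NP.

NP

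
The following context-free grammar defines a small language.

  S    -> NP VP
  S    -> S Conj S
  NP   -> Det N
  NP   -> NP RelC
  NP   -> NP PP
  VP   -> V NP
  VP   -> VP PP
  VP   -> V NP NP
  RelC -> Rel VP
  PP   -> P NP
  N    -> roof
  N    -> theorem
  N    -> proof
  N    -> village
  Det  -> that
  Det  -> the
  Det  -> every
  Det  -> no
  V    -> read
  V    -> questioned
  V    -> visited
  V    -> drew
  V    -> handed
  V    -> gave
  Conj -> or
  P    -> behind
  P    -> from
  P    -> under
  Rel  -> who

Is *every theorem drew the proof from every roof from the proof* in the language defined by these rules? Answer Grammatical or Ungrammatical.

S
  NP
    Det: every
    N: theorem
  VP
    V: drew
    NP
      NP
        Det: the
        N: proof
      PP
        P: from
        NP
          NP
            Det: every
            N: roof
          PP
            P: from
            NP
              Det: the
              N: proof
Every word is introduced by a lexical rule and the phrasal rules combine the resulting categories into a single S.

Grammatical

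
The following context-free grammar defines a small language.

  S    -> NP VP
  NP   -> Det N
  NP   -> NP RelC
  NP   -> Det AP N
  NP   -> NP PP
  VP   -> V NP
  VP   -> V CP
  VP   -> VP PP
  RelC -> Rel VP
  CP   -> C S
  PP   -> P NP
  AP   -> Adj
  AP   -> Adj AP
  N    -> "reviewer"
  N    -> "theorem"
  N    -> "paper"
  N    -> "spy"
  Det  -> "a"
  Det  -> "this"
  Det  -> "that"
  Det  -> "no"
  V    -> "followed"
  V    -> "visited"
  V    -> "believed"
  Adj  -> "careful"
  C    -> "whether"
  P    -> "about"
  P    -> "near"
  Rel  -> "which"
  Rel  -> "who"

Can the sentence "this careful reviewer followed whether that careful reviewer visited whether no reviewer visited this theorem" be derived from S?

[S [NP [Det this] [AP [Adj careful]] [N reviewer]] [VP [V followed] [CP [C whether] [S [NP [Det that] [AP [Adj careful]] [N reviewer]] [VP [V visited] [CP [C whether] [S [NP [Det no] [N reviewer]] [VP [V visited] [NP [Det this] [N theorem]]]]]]]]]]
Each bracket corresponds to one application of a listed rule, so the string is derivable from S.

Grammatical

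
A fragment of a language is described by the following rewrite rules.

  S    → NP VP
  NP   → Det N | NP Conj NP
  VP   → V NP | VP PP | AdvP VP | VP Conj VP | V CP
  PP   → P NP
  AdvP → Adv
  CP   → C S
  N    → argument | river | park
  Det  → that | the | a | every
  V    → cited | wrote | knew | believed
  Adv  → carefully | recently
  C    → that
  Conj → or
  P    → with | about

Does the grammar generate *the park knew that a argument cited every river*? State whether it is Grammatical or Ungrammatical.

Grammatical

[S [NP [Det the] [N park]] [VP [V knew] [CP [C that] [S [NP [Det a] [N argument]] [VP [V cited] [NP [Det every] [N river]]]]]]]
The bracketing above is licensed at every node by one of the given productions, with S at the root.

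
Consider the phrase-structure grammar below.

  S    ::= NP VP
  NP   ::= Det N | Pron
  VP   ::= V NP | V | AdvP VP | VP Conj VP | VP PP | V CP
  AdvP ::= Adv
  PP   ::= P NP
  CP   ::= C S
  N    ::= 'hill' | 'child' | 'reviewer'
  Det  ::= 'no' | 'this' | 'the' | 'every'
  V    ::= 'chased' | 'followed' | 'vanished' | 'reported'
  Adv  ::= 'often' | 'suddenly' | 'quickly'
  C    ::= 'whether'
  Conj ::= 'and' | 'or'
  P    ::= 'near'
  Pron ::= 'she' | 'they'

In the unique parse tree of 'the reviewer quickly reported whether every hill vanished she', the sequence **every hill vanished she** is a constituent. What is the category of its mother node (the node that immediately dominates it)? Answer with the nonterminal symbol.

CP

[S [NP [Det the] [N reviewer]] [VP [AdvP [Adv quickly]] [VP [V reported] [CP [C whether] [S [NP [Det every] [N hill]] [VP [V vanished] [NP [Pron she]]]]]]]]
The span 'every hill vanished she' is the S node built by S → NP VP.
Its mother is the CP built by CP → C S.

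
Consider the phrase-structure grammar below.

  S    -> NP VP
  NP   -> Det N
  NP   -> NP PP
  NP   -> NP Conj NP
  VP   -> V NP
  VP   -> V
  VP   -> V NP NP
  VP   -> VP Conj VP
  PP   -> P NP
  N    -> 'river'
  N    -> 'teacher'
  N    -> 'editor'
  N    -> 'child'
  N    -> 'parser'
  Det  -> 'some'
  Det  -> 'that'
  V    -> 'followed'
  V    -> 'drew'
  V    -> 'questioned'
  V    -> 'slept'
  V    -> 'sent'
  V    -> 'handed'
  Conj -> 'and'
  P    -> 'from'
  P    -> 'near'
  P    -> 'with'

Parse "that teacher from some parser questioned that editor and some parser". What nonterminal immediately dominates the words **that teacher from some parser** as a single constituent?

S
  NP
    NP
      Det: that
      N: teacher
    PP
      P: from
      NP
        Det: some
        N: parser
  VP
    V: questioned
    NP
      NP
        Det: that
        N: editor
      Conj: and
      NP
        Det: some
        N: parser
The span 'that teacher from some parser' is the NP node built by NP → NP PP.

NP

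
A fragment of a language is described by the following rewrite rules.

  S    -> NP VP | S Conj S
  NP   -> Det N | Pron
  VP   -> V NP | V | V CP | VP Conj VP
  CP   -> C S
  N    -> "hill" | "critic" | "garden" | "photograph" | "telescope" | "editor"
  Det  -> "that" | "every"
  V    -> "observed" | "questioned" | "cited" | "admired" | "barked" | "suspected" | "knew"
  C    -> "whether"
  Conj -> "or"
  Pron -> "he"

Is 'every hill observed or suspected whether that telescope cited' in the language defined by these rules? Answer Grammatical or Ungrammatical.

Grammatical

S
  NP
    Det: every
    N: hill
  VP
    VP
      V: observed
    Conj: or
    VP
      V: suspected
      CP
        C: whether
        S
          NP
            Det: that
            N: telescope
          VP
            V: cited
The bracketing above is licensed at every node by one of the given productions, with S at the root.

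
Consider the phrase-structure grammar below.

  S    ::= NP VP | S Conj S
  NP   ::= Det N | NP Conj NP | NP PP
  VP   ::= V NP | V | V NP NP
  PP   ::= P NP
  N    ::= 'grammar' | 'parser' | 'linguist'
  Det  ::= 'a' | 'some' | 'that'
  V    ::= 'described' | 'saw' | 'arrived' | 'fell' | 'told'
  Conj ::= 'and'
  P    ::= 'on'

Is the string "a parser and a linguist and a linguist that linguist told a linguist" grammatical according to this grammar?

Ungrammatical

For S → NP VP, every NP-prefix leaves a non-VP remainder: after 'a parser' the remainder is not a VP; after 'a parser and a linguist' the remainder is not a VP; after 'a parser and a linguist and a linguist' the remainder is not a VP. The alternative S rule S → S Conj S likewise has no satisfying split.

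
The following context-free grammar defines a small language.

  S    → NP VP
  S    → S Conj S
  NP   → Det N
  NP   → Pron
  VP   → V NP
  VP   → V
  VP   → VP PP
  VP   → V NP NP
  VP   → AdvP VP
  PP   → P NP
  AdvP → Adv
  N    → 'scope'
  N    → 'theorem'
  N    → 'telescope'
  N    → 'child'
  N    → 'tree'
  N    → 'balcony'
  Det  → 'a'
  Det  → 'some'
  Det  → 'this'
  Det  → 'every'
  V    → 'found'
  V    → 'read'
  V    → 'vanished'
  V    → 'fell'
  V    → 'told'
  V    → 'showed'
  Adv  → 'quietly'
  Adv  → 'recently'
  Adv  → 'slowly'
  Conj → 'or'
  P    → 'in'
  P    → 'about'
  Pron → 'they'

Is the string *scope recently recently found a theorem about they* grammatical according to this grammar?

For S → NP VP, no prefix of the string parses as an NP. The alternative S rule S → S Conj S likewise has no satisfying split.

Ungrammatical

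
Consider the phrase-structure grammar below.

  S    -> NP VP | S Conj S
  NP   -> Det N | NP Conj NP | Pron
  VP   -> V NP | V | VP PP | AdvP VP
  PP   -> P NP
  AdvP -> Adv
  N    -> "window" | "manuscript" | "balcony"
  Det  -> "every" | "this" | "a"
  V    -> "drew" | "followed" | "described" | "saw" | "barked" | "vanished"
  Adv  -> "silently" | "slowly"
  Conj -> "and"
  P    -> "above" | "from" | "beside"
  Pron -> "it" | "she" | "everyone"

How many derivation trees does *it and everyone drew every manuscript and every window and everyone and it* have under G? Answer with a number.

5

Two of the 5 distinct bracketings:
[S [NP [NP [Pron it]] [Conj and] [NP [Pron everyone]]] [VP [V drew] [NP [NP [Det every] [N manuscript]] [Conj and] [NP [NP [Det every] [N window]] [Conj and] [NP [NP [Pron everyone]] [Conj and] [NP [Pron it]]]]]]]
[S [NP [NP [Pron it]] [Conj and] [NP [Pron everyone]]] [VP [V drew] [NP [NP [Det every] [N manuscript]] [Conj and] [NP [NP [NP [Det every] [N window]] [Conj and] [NP [Pron everyone]]] [Conj and] [NP [Pron it]]]]]]
The trees differ in how a recursive rule is bracketed over the same span.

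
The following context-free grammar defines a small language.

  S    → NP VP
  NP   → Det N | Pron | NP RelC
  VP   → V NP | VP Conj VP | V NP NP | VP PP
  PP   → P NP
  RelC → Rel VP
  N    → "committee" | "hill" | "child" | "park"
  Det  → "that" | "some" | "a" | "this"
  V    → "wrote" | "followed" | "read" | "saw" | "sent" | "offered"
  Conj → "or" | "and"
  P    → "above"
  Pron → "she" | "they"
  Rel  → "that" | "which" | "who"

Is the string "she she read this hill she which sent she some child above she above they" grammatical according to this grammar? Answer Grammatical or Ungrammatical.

For S → NP VP, the only prefix that parses as NP is 'she', but the remainder 'she read this hill she which sent she some child above she above they' is not a VP under these rules.

Ungrammatical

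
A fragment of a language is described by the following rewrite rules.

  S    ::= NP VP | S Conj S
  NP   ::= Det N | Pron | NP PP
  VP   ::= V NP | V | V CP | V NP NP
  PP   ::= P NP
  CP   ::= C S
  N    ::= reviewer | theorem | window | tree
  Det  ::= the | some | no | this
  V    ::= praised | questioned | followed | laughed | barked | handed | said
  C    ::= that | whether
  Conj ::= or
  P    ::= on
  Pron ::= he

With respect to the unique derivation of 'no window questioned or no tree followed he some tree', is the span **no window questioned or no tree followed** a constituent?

[S [S [NP [Det no] [N window]] [VP [V questioned]]] [Conj or] [S [NP [Det no] [N tree]] [VP [V followed] [NP [Pron he]] [NP [Det some] [N tree]]]]]
The smallest constituent containing 'no window questioned or no tree followed' is the S spanning 'no window questioned or no tree followed he some tree'; no single node in the tree dominates exactly the given words.

No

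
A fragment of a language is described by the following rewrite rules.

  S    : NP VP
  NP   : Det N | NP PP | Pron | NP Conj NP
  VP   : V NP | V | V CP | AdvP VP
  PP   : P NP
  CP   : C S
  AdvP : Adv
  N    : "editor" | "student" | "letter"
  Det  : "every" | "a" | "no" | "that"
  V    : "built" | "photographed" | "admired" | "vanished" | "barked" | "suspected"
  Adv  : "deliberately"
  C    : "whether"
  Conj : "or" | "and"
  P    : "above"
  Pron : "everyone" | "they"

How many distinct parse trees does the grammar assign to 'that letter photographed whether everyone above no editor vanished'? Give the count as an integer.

1

[S [NP [Det that] [N letter]] [VP [V photographed] [CP [C whether] [S [NP [NP [Pron everyone]] [PP [P above] [NP [Det no] [N editor]]]] [VP [V vanished]]]]]]
No rule offers an alternative attachment or grouping for any span, so this is the only derivation.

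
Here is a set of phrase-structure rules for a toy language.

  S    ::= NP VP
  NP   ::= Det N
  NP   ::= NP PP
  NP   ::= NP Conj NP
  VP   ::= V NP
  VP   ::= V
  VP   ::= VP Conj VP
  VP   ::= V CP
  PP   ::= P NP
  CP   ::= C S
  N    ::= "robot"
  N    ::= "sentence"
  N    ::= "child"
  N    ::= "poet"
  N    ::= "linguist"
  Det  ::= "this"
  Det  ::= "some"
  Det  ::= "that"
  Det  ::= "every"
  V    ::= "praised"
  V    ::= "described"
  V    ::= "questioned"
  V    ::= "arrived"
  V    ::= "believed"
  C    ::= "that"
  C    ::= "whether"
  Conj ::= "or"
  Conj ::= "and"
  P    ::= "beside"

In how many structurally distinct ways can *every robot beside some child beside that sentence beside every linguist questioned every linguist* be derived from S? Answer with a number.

5

Two of the 5 distinct bracketings:
[S [NP [NP [Det every] [N robot]] [PP [P beside] [NP [NP [Det some] [N child]] [PP [P beside] [NP [NP [Det that] [N sentence]] [PP [P beside] [NP [Det every] [N linguist]]]]]]]] [VP [V questioned] [NP [Det every] [N linguist]]]]
[S [NP [NP [Det every] [N robot]] [PP [P beside] [NP [NP [NP [Det some] [N child]] [PP [P beside] [NP [Det that] [N sentence]]]] [PP [P beside] [NP [Det every] [N linguist]]]]]] [VP [V questioned] [NP [Det every] [N linguist]]]]
The trees differ in how a recursive rule is bracketed over the same span.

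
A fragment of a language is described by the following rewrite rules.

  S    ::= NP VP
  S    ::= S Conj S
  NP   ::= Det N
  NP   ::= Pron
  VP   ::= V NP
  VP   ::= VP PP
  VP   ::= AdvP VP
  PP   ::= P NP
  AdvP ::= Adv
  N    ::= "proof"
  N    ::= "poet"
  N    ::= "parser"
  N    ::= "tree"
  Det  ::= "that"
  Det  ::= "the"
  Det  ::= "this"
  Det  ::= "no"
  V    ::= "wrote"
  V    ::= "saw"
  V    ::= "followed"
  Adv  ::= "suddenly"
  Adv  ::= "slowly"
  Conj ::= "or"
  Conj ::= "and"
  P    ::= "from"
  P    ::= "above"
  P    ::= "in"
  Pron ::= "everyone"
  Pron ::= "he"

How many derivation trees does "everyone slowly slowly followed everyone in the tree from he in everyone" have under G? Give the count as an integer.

Two of the 10 distinct bracketings:
[S [NP [Pron everyone]] [VP [VP [VP [VP [AdvP [Adv slowly]] [VP [AdvP [Adv slowly]] [VP [V followed] [NP [Pron everyone]]]]] [PP [P in] [NP [Det the] [N tree]]]] [PP [P from] [NP [Pron he]]]] [PP [P in] [NP [Pron everyone]]]]]
[S [NP [Pron everyone]] [VP [VP [VP [AdvP [Adv slowly]] [VP [VP [AdvP [Adv slowly]] [VP [V followed] [NP [Pron everyone]]]] [PP [P in] [NP [Det the] [N tree]]]]] [PP [P from] [NP [Pron he]]]] [PP [P in] [NP [Pron everyone]]]]]
The trees differ in how a recursive rule is bracketed over the same span.

10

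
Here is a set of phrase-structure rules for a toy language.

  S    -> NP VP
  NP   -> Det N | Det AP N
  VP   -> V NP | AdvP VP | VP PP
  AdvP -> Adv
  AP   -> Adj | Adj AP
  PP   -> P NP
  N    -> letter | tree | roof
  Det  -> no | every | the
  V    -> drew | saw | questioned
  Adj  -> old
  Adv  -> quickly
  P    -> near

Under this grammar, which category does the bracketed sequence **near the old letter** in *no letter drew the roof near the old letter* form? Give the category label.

[S [NP [Det no] [N letter]] [VP [VP [V drew] [NP [Det the] [N roof]]] [PP [P near] [NP [Det the] [AP [Adj old]] [N letter]]]]]
The span 'near the old letter' is the PP node built by PP → P NP.

PP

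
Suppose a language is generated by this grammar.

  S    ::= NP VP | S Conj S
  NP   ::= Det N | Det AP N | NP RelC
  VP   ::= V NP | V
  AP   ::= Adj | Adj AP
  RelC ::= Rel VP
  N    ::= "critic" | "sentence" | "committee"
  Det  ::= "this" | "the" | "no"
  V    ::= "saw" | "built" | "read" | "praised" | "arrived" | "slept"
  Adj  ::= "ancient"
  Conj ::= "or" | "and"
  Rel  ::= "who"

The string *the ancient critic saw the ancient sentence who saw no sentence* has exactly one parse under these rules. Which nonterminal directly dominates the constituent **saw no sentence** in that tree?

RelC

[S [NP [Det the] [AP [Adj ancient]] [N critic]] [VP [V saw] [NP [NP [Det the] [AP [Adj ancient]] [N sentence]] [RelC [Rel who] [VP [V saw] [NP [Det no] [N sentence]]]]]]]
The span 'saw no sentence' is the VP node built by VP → V NP.
Its mother is the RelC built by RelC → Rel VP.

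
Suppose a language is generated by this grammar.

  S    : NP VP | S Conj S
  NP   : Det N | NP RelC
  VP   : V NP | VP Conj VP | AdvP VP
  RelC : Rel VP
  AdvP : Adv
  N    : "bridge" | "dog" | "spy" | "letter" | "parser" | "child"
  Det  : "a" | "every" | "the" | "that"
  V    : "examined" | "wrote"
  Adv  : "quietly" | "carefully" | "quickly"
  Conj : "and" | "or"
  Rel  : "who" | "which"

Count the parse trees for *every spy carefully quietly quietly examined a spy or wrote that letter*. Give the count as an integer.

Two of the 4 distinct bracketings:
[S [NP [Det every] [N spy]] [VP [VP [AdvP [Adv carefully]] [VP [AdvP [Adv quietly]] [VP [AdvP [Adv quietly]] [VP [V examined] [NP [Det a] [N spy]]]]]] [Conj or] [VP [V wrote] [NP [Det that] [N letter]]]]]
[S [NP [Det every] [N spy]] [VP [AdvP [Adv carefully]] [VP [VP [AdvP [Adv quietly]] [VP [AdvP [Adv quietly]] [VP [V examined] [NP [Det a] [N spy]]]]] [Conj or] [VP [V wrote] [NP [Det that] [N letter]]]]]]
The trees differ in how a recursive rule is bracketed over the same span.

4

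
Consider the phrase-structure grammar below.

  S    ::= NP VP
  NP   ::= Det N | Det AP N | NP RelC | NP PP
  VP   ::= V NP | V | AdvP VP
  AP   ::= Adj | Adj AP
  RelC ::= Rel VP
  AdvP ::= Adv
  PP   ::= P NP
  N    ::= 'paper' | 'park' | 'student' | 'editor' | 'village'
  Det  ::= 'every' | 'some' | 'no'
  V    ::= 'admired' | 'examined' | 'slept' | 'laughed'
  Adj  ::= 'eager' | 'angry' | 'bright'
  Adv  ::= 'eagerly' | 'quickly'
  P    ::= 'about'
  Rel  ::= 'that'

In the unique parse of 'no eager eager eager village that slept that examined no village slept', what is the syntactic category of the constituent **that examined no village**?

S
  NP
    NP
      NP
        Det: no
        AP
          Adj: eager
          AP
            Adj: eager
            AP
              Adj: eager
        N: village
      RelC
        Rel: that
        VP
          V: slept
    RelC
      Rel: that
      VP
        V: examined
        NP
          Det: no
          N: village
  VP
    V: slept
The span 'that examined no village' is the RelC node built by RelC → Rel VP.

RelC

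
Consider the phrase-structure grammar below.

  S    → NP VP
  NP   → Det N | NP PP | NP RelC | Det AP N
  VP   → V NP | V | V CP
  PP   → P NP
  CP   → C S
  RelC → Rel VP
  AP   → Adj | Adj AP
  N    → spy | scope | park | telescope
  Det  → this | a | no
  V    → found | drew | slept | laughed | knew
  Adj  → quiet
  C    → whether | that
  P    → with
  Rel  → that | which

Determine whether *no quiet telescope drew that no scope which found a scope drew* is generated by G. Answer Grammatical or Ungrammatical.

S
  NP
    Det: no
    AP
      Adj: quiet
    N: telescope
  VP
    V: drew
    CP
      C: that
      S
        NP
          NP
            Det: no
            N: scope
          RelC
            Rel: which
            VP
              V: found
              NP
                Det: a
                N: scope
        VP
          V: drew
The bracketing above is licensed at every node by one of the given productions, with S at the root.

Grammatical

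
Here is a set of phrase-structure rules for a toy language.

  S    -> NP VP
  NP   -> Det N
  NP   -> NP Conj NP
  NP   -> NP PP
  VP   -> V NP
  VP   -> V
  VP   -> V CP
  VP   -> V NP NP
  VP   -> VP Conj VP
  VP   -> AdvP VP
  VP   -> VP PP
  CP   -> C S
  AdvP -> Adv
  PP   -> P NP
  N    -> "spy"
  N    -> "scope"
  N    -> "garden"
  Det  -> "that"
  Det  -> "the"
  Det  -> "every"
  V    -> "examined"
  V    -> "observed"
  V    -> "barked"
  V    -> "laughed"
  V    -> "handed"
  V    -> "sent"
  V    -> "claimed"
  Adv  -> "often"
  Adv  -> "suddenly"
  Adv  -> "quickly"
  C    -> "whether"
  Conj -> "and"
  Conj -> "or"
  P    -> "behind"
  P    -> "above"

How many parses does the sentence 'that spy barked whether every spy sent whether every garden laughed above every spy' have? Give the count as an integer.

3

Two of the 3 distinct bracketings:
[S [NP [Det that] [N spy]] [VP [V barked] [CP [C whether] [S [NP [Det every] [N spy]] [VP [V sent] [CP [C whether] [S [NP [Det every] [N garden]] [VP [VP [V laughed]] [PP [P above] [NP [Det every] [N spy]]]]]]]]]]]
[S [NP [Det that] [N spy]] [VP [V barked] [CP [C whether] [S [NP [Det every] [N spy]] [VP [VP [V sent] [CP [C whether] [S [NP [Det every] [N garden]] [VP [V laughed]]]]] [PP [P above] [NP [Det every] [N spy]]]]]]]]
The trees differ in how a recursive rule is bracketed over the same span.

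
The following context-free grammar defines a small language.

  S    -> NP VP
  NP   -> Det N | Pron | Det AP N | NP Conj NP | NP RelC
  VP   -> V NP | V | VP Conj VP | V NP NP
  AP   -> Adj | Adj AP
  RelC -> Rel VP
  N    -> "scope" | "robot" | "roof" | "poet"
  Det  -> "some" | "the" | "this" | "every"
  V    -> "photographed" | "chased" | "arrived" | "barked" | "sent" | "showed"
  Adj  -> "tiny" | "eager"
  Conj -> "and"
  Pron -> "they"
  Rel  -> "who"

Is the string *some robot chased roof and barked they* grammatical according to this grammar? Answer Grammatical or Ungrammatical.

A V word can never sit immediately before an N word in any string this grammar generates, so the substring 'chased roof' rules out a derivation.

Ungrammatical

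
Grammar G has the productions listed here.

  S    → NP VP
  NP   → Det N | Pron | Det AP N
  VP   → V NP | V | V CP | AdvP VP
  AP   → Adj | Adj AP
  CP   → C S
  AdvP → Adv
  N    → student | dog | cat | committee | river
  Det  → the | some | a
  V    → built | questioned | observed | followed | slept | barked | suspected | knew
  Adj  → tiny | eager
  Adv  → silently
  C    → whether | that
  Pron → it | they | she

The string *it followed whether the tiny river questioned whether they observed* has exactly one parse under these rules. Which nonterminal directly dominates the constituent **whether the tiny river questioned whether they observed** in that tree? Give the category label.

[S [NP [Pron it]] [VP [V followed] [CP [C whether] [S [NP [Det the] [AP [Adj tiny]] [N river]] [VP [V questioned] [CP [C whether] [S [NP [Pron they]] [VP [V observed]]]]]]]]]
The span 'whether the tiny river questioned whether they observed' is the CP node built by CP → C S.
Its mother is the VP built by VP → V CP.

VP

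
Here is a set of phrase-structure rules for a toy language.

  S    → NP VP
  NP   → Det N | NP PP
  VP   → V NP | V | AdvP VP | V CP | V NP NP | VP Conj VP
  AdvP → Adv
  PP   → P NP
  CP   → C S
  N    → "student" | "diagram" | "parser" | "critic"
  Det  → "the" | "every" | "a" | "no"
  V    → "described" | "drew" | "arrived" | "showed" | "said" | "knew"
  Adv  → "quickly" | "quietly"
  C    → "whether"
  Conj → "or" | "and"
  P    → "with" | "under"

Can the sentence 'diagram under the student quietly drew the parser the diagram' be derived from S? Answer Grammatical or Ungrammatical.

For S → NP VP, no prefix of the string parses as an NP.

Ungrammatical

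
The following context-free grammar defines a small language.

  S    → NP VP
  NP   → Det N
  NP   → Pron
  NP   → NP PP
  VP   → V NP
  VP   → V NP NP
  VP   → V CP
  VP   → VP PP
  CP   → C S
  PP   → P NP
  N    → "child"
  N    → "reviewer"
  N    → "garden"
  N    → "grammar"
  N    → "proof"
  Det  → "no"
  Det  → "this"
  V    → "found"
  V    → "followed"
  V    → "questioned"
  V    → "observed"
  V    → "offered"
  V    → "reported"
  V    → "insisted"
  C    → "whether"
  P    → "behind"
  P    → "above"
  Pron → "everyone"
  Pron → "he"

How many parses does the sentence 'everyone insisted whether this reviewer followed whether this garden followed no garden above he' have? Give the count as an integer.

4

Two of the 4 distinct bracketings:
[S [NP [Pron everyone]] [VP [V insisted] [CP [C whether] [S [NP [Det this] [N reviewer]] [VP [V followed] [CP [C whether] [S [NP [Det this] [N garden]] [VP [V followed] [NP [NP [Det no] [N garden]] [PP [P above] [NP [Pron he]]]]]]]]]]]]
[S [NP [Pron everyone]] [VP [V insisted] [CP [C whether] [S [NP [Det this] [N reviewer]] [VP [V followed] [CP [C whether] [S [NP [Det this] [N garden]] [VP [VP [V followed] [NP [Det no] [N garden]]] [PP [P above] [NP [Pron he]]]]]]]]]]]
The difference turns on whether NP → NP PP is used at the relevant span, versus an alternative expansion of NP.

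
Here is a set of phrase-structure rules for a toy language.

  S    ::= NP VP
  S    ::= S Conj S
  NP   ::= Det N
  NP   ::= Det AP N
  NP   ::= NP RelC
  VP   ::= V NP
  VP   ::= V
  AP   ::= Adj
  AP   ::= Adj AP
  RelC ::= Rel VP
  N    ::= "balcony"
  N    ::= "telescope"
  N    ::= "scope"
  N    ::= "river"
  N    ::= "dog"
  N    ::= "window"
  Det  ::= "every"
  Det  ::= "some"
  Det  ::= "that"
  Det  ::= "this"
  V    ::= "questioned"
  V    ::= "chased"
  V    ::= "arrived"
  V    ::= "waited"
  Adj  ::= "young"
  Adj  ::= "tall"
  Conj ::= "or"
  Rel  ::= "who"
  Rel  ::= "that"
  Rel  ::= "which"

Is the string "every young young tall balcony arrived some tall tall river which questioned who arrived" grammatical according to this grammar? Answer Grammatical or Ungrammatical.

Grammatical

S
  NP
    Det: every
    AP
      Adj: young
      AP
        Adj: young
        AP
          Adj: tall
    N: balcony
  VP
    V: arrived
    NP
      NP
        NP
          Det: some
          AP
            Adj: tall
            AP
              Adj: tall
          N: river
        RelC
          Rel: which
          VP
            V: questioned
      RelC
        Rel: who
        VP
          V: arrived
Every word is introduced by a lexical rule and the phrasal rules combine the resulting categories into a single S.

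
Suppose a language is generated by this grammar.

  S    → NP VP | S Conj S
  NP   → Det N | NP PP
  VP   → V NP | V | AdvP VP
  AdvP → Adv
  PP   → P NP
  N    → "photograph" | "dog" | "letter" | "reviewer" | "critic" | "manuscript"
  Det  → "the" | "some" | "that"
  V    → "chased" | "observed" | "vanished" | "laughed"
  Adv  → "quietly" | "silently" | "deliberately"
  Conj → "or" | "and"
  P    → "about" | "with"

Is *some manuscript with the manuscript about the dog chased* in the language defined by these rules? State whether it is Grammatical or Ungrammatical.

[S [NP [NP [Det some] [N manuscript]] [PP [P with] [NP [NP [Det the] [N manuscript]] [PP [P about] [NP [Det the] [N dog]]]]]] [VP [V chased]]]
Every word is introduced by a lexical rule and the phrasal rules combine the resulting categories into a single S.

Grammatical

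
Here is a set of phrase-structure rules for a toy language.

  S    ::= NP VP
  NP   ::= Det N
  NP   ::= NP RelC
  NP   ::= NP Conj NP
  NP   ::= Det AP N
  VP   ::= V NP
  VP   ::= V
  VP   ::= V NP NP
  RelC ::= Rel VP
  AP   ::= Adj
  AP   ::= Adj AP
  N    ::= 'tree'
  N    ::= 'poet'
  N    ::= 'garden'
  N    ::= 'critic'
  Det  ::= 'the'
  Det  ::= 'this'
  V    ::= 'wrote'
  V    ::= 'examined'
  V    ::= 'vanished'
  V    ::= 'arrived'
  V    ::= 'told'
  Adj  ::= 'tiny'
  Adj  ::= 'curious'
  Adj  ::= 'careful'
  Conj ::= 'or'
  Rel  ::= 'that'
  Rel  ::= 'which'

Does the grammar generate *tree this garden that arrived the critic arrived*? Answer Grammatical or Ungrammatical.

For S → NP VP, no prefix of the string parses as an NP.

Ungrammatical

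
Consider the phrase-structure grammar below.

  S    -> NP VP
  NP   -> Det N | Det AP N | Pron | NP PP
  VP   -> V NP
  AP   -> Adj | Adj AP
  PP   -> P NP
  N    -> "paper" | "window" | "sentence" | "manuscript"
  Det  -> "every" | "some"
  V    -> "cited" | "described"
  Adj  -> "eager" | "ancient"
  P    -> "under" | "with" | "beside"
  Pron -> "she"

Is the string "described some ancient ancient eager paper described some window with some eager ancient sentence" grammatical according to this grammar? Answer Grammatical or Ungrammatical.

For S → NP VP, no prefix of the string parses as an NP.

Ungrammatical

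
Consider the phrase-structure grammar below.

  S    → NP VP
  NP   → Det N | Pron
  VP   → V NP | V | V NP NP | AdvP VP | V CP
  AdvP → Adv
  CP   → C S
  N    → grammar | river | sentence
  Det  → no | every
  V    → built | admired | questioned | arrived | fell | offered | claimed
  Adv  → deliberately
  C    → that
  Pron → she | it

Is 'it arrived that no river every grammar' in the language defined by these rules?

Ungrammatical

For S → NP VP, the only prefix that parses as NP is 'it', but the remainder 'arrived that no river every grammar' is not a VP under these rules.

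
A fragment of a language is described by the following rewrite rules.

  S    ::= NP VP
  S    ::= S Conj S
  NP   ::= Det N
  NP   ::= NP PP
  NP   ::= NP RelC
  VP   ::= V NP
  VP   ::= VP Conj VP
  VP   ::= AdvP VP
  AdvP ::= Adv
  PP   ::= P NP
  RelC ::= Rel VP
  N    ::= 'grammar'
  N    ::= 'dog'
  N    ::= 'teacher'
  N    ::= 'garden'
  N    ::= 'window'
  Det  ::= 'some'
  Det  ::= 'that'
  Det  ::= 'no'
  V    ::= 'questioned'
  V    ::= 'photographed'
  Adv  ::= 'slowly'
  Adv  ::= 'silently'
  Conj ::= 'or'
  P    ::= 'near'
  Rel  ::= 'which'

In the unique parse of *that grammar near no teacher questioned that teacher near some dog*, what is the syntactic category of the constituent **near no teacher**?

PP

[S [NP [NP [Det that] [N grammar]] [PP [P near] [NP [Det no] [N teacher]]]] [VP [V questioned] [NP [NP [Det that] [N teacher]] [PP [P near] [NP [Det some] [N dog]]]]]]
The span 'near no teacher' is the PP node built by PP → P NP.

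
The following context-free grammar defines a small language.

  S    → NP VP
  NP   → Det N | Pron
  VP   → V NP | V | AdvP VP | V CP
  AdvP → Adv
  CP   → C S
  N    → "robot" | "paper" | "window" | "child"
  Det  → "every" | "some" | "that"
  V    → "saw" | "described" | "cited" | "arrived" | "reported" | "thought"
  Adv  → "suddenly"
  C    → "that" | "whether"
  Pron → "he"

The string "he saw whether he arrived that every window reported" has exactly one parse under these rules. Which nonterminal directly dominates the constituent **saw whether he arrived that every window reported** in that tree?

[S [NP [Pron he]] [VP [V saw] [CP [C whether] [S [NP [Pron he]] [VP [V arrived] [CP [C that] [S [NP [Det every] [N window]] [VP [V reported]]]]]]]]]
The span 'saw whether he arrived that every window reported' is the VP node built by VP → V CP.
Its mother is the S built by S → NP VP.

S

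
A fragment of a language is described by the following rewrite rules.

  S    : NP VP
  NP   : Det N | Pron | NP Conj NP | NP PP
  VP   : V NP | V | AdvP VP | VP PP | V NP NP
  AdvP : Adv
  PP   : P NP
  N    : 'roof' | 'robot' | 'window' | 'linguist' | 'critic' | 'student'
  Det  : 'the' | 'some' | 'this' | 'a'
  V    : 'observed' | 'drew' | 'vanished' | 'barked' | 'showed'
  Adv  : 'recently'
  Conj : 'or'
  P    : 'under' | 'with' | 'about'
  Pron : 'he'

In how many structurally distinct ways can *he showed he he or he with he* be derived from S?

Two of the 3 distinct bracketings:
[S [NP [Pron he]] [VP [VP [V showed] [NP [Pron he]] [NP [NP [Pron he]] [Conj or] [NP [Pron he]]]] [PP [P with] [NP [Pron he]]]]]
[S [NP [Pron he]] [VP [V showed] [NP [Pron he]] [NP [NP [Pron he]] [Conj or] [NP [NP [Pron he]] [PP [P with] [NP [Pron he]]]]]]]
The difference turns on whether NP → NP PP is used at the relevant span, versus an alternative expansion of NP.

3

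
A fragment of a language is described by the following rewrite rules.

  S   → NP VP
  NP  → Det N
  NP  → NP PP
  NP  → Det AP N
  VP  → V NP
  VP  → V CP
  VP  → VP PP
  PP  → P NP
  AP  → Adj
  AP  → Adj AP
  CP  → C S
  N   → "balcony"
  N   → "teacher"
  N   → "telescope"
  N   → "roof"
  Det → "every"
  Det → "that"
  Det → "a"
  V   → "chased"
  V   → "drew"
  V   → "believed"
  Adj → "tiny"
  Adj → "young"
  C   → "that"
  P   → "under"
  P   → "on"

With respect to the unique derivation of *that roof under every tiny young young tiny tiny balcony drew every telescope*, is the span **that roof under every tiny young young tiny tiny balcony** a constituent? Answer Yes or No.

Yes

[S [NP [NP [Det that] [N roof]] [PP [P under] [NP [Det every] [AP [Adj tiny] [AP [Adj young] [AP [Adj young] [AP [Adj tiny] [AP [Adj tiny]]]]]] [N balcony]]]] [VP [V drew] [NP [Det every] [N telescope]]]]
The words 'that roof under every tiny young young tiny tiny balcony' are exhaustively dominated by a single NP node (built by NP → NP PP), so they form a constituent.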